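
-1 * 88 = -88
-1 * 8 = -8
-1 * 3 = -3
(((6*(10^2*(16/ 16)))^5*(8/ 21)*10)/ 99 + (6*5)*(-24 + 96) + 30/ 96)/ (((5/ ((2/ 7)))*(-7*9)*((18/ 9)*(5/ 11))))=-737280000532301/ 246960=-2985422742.68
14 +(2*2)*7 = 42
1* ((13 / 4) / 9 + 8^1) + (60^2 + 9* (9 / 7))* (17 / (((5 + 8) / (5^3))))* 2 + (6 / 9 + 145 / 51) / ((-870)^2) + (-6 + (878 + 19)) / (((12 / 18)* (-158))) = 1180705.95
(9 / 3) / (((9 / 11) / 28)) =308 / 3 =102.67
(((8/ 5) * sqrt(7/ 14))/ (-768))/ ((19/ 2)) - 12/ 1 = -12 - sqrt(2)/ 9120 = -12.00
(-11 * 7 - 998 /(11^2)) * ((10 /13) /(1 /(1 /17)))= -103150 /26741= -3.86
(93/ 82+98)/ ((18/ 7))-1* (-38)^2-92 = -2210233/ 1476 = -1497.45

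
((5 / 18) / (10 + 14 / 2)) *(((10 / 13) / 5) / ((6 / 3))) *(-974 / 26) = -2435 / 51714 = -0.05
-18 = -18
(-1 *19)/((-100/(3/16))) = 0.04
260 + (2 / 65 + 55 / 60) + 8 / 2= 206659 / 780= 264.95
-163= -163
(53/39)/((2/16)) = 424/39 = 10.87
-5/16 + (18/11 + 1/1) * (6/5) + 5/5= 3389/880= 3.85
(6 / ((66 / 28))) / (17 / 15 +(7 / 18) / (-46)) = 2.26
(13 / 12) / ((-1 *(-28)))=13 / 336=0.04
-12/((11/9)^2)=-972/121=-8.03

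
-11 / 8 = -1.38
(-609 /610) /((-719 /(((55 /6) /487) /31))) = 2233 /2648557292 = 0.00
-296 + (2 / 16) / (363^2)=-312028991 / 1054152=-296.00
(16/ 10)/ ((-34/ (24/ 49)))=-96/ 4165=-0.02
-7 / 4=-1.75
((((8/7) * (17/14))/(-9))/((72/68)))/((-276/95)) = 27455/547722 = 0.05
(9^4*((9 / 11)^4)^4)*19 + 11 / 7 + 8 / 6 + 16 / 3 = 4858857821430112575452 / 964944327135015381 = 5035.38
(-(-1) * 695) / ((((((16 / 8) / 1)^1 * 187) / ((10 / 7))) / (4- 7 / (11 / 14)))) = -13.03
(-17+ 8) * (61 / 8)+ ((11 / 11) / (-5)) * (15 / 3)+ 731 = 5291 / 8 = 661.38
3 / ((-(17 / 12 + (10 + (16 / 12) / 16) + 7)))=-6 / 37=-0.16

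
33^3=35937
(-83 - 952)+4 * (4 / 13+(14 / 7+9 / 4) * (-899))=-212118 / 13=-16316.77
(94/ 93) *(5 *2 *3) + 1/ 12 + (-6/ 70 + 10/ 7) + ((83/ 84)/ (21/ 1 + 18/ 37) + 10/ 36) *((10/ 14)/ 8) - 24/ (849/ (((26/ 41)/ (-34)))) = 242227512543967/ 7622441403360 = 31.78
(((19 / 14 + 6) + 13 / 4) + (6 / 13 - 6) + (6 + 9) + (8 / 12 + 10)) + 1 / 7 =30.88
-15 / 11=-1.36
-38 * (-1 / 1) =38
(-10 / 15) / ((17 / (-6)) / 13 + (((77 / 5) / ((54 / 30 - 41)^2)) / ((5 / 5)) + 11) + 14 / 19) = -2711072 / 46883579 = -0.06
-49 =-49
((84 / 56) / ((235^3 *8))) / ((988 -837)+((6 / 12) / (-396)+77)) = 297 / 4686959556250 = 0.00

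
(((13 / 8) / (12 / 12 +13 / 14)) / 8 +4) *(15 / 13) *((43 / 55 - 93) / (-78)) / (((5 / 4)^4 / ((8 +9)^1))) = 1223346112 / 31370625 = 39.00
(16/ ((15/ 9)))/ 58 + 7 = 1039/ 145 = 7.17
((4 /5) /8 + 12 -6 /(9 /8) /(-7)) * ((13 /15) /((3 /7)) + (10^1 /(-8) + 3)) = 261997 /5400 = 48.52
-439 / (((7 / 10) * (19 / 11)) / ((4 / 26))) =-55.86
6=6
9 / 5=1.80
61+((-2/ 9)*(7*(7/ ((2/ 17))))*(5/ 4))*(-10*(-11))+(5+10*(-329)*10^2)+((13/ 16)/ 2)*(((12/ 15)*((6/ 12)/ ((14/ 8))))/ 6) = -341660.37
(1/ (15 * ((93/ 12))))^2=16/ 216225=0.00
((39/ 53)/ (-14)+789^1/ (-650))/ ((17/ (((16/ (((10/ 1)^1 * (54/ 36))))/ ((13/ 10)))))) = -1628768/ 26647075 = -0.06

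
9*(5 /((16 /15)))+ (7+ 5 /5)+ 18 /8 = 839 /16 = 52.44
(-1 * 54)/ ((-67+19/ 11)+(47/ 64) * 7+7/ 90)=0.90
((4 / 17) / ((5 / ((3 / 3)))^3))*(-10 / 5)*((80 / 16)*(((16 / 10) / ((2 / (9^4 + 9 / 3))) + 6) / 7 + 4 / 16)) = -12374 / 875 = -14.14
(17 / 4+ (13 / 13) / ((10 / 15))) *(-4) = -23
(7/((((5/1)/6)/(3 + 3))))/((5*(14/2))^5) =0.00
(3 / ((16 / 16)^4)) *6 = 18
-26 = -26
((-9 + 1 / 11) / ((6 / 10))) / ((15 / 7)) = -686 / 99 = -6.93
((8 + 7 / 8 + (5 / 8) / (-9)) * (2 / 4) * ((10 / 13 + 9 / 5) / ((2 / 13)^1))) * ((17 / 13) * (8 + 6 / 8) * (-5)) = -31498705 / 7488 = -4206.56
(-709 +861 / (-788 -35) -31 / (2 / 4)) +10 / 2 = -631279 / 823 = -767.05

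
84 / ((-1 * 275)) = -84 / 275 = -0.31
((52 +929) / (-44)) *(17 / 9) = -1853 / 44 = -42.11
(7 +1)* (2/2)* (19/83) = 152/83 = 1.83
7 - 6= 1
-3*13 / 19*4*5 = -780 / 19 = -41.05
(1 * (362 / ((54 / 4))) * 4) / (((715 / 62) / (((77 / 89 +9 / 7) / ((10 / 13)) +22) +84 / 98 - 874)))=-18979364608 / 2405403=-7890.31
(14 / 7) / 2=1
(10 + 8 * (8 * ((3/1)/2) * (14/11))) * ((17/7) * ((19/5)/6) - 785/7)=-16886029/1155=-14619.94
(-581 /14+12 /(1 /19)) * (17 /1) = 6341 /2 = 3170.50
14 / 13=1.08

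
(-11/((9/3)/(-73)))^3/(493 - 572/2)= 517781627/5589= 92642.98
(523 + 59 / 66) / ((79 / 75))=864425 / 1738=497.37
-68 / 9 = -7.56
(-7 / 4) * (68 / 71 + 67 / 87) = -74711 / 24708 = -3.02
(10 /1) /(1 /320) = 3200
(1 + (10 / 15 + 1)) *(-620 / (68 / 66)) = -27280 / 17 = -1604.71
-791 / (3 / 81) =-21357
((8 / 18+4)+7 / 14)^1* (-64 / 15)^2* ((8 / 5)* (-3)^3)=-1458176 / 375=-3888.47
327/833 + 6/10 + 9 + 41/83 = 3625142/345695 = 10.49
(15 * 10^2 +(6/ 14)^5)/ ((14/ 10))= 126053715/ 117649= 1071.44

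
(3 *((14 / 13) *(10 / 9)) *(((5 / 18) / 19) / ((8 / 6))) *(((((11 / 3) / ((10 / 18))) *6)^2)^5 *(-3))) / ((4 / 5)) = -27010877973596294101632 / 19296875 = -1399754000251143.99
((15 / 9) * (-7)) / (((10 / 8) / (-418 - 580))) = 27944 / 3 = 9314.67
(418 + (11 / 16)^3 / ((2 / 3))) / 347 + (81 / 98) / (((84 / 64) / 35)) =3238018121 / 139288576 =23.25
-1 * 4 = -4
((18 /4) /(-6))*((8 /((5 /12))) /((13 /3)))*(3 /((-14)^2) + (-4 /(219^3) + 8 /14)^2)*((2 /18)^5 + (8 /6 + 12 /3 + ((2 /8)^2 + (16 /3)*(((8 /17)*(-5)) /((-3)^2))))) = -475056005654009990767859 /104510955208700492426520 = -4.55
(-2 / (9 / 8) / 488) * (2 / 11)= -4 / 6039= -0.00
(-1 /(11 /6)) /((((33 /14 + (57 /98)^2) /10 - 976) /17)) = 9796080 /1030800683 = 0.01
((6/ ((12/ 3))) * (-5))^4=50625/ 16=3164.06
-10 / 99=-0.10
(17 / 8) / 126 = 17 / 1008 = 0.02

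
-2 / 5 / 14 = -1 / 35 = -0.03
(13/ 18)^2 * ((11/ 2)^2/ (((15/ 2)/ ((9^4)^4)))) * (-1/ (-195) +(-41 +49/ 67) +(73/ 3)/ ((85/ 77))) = -404517568440214636407/ 5695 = -71030301745428382.16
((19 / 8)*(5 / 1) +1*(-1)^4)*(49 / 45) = 5047 / 360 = 14.02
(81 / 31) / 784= 81 / 24304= 0.00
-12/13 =-0.92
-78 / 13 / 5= -6 / 5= -1.20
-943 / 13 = -72.54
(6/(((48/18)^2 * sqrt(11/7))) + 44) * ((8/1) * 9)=243 * sqrt(77)/44 + 3168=3216.46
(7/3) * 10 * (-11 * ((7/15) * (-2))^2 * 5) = -30184/27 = -1117.93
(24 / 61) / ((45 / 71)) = 568 / 915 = 0.62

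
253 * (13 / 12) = 3289 / 12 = 274.08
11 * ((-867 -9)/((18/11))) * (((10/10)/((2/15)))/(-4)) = 44165/4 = 11041.25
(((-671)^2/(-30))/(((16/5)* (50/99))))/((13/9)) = -6428.92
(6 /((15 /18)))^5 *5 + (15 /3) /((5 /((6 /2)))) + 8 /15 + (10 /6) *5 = 181420778 /1875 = 96757.75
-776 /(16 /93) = -9021 /2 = -4510.50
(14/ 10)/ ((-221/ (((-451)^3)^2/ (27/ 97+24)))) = -5713852505698046479/ 2602275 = -2195714329076.69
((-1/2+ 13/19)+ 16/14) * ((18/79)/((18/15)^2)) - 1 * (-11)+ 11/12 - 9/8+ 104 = 28999735/252168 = 115.00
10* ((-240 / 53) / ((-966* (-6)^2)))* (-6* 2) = -400 / 25599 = -0.02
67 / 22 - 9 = -131 / 22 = -5.95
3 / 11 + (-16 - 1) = -184 / 11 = -16.73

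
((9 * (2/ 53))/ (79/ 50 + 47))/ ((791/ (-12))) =-10800/ 101830967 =-0.00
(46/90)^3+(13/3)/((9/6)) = 275417/91125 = 3.02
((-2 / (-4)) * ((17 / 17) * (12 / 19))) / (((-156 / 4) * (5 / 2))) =-4 / 1235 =-0.00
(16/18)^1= 8/9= 0.89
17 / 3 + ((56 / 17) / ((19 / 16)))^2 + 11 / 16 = 14.05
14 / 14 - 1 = 0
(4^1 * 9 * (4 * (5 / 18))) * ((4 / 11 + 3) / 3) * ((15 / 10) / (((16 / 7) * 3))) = 1295 / 132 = 9.81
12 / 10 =6 / 5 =1.20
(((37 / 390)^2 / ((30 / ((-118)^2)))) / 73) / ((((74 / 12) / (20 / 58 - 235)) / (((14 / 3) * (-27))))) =2454098038 / 8944325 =274.37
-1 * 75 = -75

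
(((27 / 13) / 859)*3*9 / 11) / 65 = 729 / 7984405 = 0.00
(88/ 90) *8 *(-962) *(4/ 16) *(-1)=84656/ 45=1881.24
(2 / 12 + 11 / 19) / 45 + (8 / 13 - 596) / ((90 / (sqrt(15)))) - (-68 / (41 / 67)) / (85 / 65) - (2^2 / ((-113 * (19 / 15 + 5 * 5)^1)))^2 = 1771738044861601 / 20845895521986 - 86 * sqrt(15) / 13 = 59.37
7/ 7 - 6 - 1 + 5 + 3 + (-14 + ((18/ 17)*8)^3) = 2927028/ 4913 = 595.77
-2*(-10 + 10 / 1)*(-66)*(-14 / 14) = 0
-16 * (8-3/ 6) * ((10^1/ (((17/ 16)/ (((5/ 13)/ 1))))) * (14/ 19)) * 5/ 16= -420000/ 4199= -100.02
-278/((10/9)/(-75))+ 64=18829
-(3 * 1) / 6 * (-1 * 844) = 422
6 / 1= 6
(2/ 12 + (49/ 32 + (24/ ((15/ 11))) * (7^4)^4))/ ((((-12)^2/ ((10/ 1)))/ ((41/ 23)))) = 72406046796570.50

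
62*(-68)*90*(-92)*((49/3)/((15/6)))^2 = 7450245376/5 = 1490049075.20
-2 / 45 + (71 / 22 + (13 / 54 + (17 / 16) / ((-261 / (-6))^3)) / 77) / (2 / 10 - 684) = -85238482309 / 1733594752890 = -0.05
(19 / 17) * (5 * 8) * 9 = 6840 / 17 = 402.35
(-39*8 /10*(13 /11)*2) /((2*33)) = -1.12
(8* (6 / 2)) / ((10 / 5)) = 12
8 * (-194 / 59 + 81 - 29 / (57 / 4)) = 2036008 / 3363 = 605.41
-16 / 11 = -1.45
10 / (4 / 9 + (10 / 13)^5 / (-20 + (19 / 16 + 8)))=2890516005 / 121267378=23.84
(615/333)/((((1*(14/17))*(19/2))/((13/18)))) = 45305/265734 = 0.17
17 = 17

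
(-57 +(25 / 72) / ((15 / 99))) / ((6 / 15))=-6565 / 48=-136.77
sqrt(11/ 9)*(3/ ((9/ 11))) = 11*sqrt(11)/ 9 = 4.05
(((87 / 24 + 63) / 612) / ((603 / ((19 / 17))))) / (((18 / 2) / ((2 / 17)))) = 10127 / 3839450544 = 0.00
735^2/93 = 180075/31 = 5808.87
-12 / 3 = -4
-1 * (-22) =22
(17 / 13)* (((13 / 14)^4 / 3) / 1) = 37349 / 115248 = 0.32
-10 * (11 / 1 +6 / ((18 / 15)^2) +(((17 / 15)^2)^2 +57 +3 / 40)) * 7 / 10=-209482301 / 405000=-517.24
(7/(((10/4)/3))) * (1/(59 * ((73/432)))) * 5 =18144/4307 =4.21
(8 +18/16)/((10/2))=73/40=1.82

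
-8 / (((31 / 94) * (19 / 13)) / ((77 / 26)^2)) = -1114652 / 7657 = -145.57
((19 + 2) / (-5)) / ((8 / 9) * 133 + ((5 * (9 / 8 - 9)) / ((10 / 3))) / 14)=-6048 / 169025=-0.04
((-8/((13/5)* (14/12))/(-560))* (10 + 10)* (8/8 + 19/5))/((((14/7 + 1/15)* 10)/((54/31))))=23328/612157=0.04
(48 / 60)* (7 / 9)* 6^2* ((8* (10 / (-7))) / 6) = -128 / 3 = -42.67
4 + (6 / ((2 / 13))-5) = 38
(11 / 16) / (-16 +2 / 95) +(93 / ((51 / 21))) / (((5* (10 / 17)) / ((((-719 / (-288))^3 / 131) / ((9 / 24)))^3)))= 229646696908598630108861034289 / 619464845966151394632558182400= 0.37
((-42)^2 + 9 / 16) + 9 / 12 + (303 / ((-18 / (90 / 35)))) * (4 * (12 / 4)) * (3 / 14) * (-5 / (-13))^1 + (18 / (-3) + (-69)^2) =66018705 / 10192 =6477.50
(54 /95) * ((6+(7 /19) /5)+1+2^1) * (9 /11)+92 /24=4796917 /595650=8.05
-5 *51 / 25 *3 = -30.60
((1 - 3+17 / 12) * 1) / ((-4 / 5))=35 / 48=0.73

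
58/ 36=29/ 18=1.61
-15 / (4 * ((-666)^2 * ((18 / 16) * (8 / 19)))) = -95 / 5322672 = -0.00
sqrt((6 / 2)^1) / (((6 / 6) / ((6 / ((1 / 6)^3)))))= 1296 * sqrt(3)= 2244.74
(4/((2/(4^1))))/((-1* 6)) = -4/3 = -1.33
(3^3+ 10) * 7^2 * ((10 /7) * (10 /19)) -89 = 24209 /19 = 1274.16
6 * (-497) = -2982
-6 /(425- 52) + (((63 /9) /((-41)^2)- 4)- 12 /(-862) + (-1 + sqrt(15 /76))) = -1350672662 /270242603 + sqrt(285) /38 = -4.55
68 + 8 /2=72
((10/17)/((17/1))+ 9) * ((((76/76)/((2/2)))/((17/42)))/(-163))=-109662/800819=-0.14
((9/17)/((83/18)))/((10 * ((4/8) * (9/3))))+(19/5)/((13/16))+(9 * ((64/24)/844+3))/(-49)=3919059349/948241385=4.13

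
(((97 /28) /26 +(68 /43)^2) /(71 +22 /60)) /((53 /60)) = 797765625 /19092853507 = 0.04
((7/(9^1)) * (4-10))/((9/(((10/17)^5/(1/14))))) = -19600000/38336139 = -0.51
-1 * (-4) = 4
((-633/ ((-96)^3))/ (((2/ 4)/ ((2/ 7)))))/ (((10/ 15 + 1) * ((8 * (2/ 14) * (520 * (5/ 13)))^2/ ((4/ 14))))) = 211/ 157286400000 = 0.00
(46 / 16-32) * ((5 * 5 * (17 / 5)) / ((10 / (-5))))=19805 / 16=1237.81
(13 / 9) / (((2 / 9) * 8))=13 / 16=0.81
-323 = -323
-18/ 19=-0.95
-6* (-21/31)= 126/31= 4.06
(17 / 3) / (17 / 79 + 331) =1343 / 78498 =0.02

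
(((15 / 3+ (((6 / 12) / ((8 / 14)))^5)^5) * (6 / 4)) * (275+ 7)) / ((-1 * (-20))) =80469712916272254168777681 / 755578637259143234191360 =106.50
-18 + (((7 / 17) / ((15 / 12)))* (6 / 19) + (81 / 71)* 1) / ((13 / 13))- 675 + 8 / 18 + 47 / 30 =-1423610963 / 2063970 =-689.74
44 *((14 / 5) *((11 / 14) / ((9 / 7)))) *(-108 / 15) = -13552 / 25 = -542.08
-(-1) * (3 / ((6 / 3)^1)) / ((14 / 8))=6 / 7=0.86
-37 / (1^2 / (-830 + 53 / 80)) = 2454839 / 80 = 30685.49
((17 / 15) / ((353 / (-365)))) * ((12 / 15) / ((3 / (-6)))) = 9928 / 5295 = 1.87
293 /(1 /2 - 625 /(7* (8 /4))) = -6.64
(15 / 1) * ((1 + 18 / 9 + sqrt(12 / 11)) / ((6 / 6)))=30 * sqrt(33) / 11 + 45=60.67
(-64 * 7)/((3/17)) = -7616/3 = -2538.67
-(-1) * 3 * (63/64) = 189/64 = 2.95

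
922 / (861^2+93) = 461 / 370707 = 0.00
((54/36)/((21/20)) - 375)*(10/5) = -5230/7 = -747.14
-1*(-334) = 334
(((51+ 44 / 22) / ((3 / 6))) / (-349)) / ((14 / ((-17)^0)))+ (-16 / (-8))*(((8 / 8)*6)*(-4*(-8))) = 938059 / 2443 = 383.98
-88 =-88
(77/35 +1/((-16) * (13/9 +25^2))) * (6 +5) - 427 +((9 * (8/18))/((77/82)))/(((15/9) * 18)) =-402.66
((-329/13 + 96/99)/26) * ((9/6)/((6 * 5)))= -10441/223080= -0.05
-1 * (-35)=35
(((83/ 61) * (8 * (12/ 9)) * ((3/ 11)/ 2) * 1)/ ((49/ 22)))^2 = 7054336/ 8934121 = 0.79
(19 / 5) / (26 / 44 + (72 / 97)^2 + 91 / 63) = 35396658 / 24091295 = 1.47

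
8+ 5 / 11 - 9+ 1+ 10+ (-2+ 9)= 192 / 11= 17.45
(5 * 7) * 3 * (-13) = -1365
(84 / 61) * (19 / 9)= 532 / 183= 2.91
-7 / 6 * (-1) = 7 / 6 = 1.17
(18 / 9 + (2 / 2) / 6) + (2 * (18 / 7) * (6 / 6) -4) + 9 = 517 / 42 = 12.31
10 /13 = 0.77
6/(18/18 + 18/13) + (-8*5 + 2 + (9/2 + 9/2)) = -821/31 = -26.48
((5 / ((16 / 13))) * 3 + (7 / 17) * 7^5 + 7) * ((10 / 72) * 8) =3146005 / 408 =7710.80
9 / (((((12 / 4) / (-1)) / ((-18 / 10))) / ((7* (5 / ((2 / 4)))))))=378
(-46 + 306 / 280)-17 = -8667 / 140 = -61.91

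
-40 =-40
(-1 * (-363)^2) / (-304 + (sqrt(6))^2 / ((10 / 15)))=131769 / 295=446.67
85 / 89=0.96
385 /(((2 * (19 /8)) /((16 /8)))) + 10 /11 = 163.01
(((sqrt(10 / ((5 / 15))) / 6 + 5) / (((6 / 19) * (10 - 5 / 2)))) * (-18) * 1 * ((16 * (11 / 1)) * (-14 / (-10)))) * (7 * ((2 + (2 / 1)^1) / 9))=-1310848 / 45 - 655424 * sqrt(30) / 675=-34448.33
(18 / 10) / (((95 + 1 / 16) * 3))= 16 / 2535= 0.01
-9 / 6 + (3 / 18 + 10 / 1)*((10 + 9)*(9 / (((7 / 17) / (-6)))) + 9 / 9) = -531799 / 21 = -25323.76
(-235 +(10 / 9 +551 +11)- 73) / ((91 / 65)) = 1640 / 9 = 182.22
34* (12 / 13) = 408 / 13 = 31.38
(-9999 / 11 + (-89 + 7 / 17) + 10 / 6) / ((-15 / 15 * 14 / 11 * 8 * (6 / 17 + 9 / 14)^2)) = 16621682 / 168507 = 98.64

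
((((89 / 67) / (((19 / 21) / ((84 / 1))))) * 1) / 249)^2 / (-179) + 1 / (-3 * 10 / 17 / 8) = -4.53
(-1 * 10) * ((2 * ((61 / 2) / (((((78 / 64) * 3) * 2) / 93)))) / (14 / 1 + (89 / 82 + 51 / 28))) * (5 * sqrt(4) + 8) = -2084033280 / 252317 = -8259.58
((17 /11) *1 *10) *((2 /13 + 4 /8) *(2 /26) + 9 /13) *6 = 128010 /1859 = 68.86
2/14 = 1/7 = 0.14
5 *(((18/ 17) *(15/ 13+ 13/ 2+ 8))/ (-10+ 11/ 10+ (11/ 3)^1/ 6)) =-824175/ 82433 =-10.00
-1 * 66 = -66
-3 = -3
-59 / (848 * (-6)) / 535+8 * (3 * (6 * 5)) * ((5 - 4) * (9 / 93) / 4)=1469925029 / 84384480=17.42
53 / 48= 1.10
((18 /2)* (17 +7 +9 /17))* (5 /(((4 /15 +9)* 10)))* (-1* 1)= -405 /34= -11.91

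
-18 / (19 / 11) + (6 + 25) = 391 / 19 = 20.58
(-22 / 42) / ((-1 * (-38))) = -11 / 798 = -0.01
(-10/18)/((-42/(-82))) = -205/189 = -1.08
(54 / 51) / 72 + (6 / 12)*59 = 2007 / 68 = 29.51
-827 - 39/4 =-3347/4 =-836.75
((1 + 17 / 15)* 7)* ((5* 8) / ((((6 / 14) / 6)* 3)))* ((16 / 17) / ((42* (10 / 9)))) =14336 / 255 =56.22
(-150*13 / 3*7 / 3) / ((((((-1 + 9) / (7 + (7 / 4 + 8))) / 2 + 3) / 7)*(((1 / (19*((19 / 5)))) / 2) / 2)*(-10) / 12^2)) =422595264 / 31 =13632105.29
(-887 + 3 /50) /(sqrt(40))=-44347* sqrt(10) /1000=-140.24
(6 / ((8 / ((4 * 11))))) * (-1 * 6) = -198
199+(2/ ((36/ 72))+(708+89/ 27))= 24686/ 27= 914.30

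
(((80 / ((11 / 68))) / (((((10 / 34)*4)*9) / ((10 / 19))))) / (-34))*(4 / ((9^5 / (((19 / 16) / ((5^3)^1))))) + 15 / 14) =-1368864004 / 1767041325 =-0.77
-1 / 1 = -1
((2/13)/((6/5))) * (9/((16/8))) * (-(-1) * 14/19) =105/247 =0.43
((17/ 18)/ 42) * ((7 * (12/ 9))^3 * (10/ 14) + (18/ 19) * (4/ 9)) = 1267078/ 96957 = 13.07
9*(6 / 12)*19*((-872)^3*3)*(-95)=16156989008640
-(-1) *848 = 848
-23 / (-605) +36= 21803 / 605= 36.04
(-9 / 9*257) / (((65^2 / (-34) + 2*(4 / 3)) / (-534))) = -13998276 / 12403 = -1128.62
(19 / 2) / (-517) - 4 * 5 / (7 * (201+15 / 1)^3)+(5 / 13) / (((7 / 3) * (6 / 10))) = 30385479547 / 118531340928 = 0.26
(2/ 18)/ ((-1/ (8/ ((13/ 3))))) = -8/ 39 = -0.21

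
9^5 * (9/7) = 531441/7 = 75920.14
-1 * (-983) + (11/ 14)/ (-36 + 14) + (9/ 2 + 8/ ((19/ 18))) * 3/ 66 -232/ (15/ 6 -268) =984.39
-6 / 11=-0.55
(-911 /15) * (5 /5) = -911 /15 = -60.73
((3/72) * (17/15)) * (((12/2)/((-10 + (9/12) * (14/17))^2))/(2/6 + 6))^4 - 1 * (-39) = 2725050027562649070082545651/69873077628676573906558805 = 39.00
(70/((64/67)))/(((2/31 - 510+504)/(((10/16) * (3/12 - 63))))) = 91232225/188416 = 484.21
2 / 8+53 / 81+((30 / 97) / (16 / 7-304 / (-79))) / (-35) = 12031307 / 13325472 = 0.90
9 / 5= 1.80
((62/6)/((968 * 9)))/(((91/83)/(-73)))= -187829/2378376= -0.08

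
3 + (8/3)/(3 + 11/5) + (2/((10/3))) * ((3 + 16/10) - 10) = 266/975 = 0.27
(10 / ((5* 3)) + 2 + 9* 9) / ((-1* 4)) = -251 / 12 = -20.92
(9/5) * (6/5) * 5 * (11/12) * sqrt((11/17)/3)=33 * sqrt(561)/170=4.60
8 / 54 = 4 / 27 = 0.15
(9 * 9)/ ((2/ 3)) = 243/ 2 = 121.50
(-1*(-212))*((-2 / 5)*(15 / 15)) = -84.80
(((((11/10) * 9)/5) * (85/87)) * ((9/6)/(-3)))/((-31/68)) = 9537/4495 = 2.12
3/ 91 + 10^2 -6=8557/ 91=94.03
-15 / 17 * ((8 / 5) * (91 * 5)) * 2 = -21840 / 17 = -1284.71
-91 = -91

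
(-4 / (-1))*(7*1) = 28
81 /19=4.26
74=74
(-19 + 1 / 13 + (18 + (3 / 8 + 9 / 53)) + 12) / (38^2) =64059 / 7959328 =0.01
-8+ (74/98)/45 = -17603/2205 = -7.98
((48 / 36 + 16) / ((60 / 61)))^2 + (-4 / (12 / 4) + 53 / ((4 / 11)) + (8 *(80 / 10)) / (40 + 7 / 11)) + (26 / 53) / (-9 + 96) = 846884055623 / 1855005300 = 456.54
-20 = -20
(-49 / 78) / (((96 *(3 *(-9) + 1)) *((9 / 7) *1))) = 343 / 1752192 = 0.00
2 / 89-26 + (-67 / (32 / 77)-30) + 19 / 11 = -6750213 / 31328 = -215.47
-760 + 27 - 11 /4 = -2943 /4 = -735.75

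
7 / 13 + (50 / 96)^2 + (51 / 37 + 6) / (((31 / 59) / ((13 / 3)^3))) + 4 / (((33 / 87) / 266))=165797653501 / 41989376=3948.56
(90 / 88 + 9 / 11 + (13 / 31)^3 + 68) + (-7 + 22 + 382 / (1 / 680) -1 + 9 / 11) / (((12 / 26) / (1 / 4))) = 1107219946475 / 7864824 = 140781.27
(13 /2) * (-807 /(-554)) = 10491 /1108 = 9.47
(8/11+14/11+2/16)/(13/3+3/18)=17/36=0.47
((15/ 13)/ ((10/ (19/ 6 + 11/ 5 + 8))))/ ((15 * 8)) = 401/ 31200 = 0.01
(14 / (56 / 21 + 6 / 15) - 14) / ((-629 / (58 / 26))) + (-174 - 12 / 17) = -174.67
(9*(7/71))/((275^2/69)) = 4347/5369375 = 0.00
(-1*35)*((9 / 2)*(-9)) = 1417.50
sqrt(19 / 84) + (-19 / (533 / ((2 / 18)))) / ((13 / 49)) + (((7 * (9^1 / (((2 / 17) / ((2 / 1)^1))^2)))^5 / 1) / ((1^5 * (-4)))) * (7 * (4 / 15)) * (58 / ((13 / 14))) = -58319181344444162395768.71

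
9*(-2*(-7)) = 126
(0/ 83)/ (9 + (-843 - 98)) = 0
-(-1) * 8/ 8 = 1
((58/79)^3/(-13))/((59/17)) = -3316904/378160913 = -0.01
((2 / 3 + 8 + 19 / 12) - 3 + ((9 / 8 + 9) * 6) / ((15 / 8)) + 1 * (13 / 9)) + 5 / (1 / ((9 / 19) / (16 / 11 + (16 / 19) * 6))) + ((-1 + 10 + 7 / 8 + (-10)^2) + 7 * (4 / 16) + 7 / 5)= 1890877 / 12240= 154.48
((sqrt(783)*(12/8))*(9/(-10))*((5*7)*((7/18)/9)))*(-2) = 49*sqrt(87)/4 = 114.26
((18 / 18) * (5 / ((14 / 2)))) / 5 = 0.14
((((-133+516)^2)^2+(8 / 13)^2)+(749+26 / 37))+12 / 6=134549949697178 / 6253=21517663473.08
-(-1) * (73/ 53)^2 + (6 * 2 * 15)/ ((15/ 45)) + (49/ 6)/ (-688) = 6283458551/ 11595552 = 541.89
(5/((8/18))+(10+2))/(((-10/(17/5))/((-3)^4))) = -128061/200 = -640.30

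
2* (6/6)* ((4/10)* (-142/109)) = -568/545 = -1.04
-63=-63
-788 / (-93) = 788 / 93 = 8.47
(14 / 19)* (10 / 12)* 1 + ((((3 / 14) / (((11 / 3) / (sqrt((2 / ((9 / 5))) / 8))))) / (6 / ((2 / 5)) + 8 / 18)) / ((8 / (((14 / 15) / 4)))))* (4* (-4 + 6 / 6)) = 35 / 57 - 27* sqrt(5) / 122320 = 0.61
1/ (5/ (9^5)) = 59049/ 5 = 11809.80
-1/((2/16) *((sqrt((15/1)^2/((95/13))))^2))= -152/585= -0.26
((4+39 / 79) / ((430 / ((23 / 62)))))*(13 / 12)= 21229 / 5054736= 0.00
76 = 76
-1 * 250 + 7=-243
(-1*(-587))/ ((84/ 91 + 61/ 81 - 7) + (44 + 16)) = 618111/ 57574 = 10.74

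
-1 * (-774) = 774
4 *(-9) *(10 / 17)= -360 / 17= -21.18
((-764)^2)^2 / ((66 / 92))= 15672246939136 / 33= 474916573913.21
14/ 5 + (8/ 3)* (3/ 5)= 22/ 5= 4.40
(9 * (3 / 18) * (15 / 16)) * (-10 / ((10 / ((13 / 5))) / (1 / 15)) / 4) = -39 / 640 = -0.06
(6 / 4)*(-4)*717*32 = -137664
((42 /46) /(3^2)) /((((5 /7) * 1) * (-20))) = -49 /6900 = -0.01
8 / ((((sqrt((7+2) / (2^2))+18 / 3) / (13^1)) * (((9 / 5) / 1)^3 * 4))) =1300 / 2187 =0.59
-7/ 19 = -0.37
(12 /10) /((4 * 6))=1 /20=0.05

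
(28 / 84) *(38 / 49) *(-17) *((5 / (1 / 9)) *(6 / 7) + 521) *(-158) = 399800356 / 1029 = 388532.90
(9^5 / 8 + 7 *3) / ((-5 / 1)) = -59217 / 40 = -1480.42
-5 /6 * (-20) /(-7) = -50 /21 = -2.38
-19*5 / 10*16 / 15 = -152 / 15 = -10.13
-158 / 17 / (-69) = 158 / 1173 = 0.13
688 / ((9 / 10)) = 764.44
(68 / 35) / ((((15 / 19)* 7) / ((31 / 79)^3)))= 38489972 / 1811918325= 0.02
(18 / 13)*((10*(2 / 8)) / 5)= 9 / 13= 0.69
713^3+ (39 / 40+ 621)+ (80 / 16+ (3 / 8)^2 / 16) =1855834746797 / 5120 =362467723.98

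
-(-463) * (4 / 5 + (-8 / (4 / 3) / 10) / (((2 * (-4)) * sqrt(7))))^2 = 1389 * sqrt(7) / 175 + 3322951 / 11200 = 317.69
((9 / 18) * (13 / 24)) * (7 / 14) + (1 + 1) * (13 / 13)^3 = 205 / 96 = 2.14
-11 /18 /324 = -11 /5832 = -0.00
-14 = -14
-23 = -23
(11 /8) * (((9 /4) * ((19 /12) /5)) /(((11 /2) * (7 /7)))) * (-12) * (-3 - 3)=513 /40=12.82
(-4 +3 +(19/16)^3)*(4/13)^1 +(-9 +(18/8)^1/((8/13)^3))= 22959/26624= 0.86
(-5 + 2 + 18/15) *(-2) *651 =11718/5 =2343.60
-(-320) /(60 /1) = 16 /3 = 5.33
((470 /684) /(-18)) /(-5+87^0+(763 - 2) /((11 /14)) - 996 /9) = -2585 /57821256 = -0.00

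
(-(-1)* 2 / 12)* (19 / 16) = 0.20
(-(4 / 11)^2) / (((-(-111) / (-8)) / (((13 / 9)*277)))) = 460928 / 120879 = 3.81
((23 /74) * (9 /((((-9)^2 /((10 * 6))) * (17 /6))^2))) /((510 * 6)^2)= 46 /2252811933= 0.00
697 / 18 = 38.72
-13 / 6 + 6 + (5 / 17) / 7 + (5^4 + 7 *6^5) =39313465 / 714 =55060.88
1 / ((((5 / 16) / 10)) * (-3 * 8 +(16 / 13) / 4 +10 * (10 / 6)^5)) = 50544 / 165703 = 0.31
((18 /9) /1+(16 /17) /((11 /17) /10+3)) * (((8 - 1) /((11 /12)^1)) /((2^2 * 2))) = 12621 /5731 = 2.20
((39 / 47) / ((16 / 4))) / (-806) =-0.00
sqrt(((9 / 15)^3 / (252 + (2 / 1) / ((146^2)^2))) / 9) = 10658 * sqrt(1717525615710) / 1431271346425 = 0.01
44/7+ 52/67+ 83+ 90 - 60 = 56309/469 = 120.06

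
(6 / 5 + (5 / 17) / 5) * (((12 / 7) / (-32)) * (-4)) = 321 / 1190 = 0.27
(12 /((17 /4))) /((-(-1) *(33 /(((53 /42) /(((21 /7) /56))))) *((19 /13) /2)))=2.76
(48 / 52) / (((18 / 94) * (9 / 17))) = 3196 / 351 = 9.11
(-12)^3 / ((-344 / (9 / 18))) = 108 / 43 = 2.51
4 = 4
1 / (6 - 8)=-0.50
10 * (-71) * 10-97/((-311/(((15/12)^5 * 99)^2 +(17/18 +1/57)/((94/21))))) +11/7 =2780760291252271/130116747264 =21371.27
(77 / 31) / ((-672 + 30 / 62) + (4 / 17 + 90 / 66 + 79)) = -14399 / 3425547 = -0.00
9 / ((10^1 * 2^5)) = 9 / 320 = 0.03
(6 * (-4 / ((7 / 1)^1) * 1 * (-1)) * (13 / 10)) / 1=156 / 35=4.46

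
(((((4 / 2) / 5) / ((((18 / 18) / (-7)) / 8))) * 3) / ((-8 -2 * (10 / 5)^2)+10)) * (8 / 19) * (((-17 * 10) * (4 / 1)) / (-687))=4.67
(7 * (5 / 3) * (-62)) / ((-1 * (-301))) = -310 / 129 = -2.40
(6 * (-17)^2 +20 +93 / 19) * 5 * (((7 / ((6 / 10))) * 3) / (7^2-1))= 5848325 / 912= 6412.64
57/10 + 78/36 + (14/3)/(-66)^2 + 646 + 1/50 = 53406281/81675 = 653.89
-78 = -78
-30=-30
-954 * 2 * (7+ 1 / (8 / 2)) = -13833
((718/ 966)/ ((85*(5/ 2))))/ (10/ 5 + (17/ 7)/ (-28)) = 20104/ 10996875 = 0.00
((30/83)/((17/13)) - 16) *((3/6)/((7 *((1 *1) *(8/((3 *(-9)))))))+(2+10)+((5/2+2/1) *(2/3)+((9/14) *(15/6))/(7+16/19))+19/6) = -10068971891/35320152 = -285.08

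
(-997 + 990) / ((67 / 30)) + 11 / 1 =527 / 67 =7.87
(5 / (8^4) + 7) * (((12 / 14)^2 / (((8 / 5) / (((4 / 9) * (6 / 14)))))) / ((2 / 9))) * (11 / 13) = 42585345 / 18264064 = 2.33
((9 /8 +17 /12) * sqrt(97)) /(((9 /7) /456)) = 8113 * sqrt(97) /9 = 8878.20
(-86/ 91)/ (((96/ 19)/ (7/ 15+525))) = -459971/ 4680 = -98.28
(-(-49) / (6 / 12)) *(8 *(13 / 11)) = 10192 / 11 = 926.55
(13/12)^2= 169/144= 1.17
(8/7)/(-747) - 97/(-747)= 671/5229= 0.13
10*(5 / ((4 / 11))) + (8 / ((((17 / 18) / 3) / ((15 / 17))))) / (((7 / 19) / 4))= 1541285 / 4046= 380.94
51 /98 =0.52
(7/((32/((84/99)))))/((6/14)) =343/792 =0.43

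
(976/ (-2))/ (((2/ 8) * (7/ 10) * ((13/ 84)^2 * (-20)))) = 983808/ 169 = 5821.35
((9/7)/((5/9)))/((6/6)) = 81/35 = 2.31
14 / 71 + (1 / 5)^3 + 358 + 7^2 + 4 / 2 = 3631696 / 8875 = 409.21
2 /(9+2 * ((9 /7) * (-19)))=-14 /279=-0.05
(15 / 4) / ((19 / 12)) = 45 / 19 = 2.37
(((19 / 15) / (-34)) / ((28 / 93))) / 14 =-589 / 66640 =-0.01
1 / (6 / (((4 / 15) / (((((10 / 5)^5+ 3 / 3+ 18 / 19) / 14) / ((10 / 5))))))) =1064 / 29025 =0.04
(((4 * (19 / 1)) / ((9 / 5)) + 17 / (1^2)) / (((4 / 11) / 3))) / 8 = 61.07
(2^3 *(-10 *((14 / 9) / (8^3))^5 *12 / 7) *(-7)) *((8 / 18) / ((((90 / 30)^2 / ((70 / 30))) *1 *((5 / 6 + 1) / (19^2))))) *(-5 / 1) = -1061782225 / 37661608293433344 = -0.00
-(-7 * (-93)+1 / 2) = -1303 / 2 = -651.50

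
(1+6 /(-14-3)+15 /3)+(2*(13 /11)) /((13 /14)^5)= 9.07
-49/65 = -0.75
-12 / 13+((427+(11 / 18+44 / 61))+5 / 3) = 6124631 / 14274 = 429.08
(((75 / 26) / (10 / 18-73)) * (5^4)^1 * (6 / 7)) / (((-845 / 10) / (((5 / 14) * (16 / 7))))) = 25312500 / 122832073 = 0.21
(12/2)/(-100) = -0.06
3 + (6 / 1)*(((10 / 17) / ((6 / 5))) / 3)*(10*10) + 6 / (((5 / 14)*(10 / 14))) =158813 / 1275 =124.56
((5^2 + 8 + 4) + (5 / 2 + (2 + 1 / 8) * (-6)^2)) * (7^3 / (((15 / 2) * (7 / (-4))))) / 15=-45472 / 225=-202.10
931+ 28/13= 12131/13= 933.15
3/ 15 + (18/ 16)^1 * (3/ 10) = 0.54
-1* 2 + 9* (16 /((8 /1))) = 16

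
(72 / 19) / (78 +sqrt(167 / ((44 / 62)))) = 123552 / 2444749 - 72* sqrt(113894) / 2444749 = 0.04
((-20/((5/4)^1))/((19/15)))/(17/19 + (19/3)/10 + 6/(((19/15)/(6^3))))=-7200/584071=-0.01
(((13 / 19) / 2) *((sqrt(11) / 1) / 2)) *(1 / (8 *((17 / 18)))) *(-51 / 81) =-13 *sqrt(11) / 912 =-0.05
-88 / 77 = -8 / 7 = -1.14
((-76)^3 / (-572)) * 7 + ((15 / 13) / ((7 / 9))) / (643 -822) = 962563139 / 179179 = 5372.08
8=8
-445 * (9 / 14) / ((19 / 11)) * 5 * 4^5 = -112780800 / 133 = -847975.94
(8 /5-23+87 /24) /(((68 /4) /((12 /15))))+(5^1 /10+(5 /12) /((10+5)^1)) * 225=200453 /1700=117.91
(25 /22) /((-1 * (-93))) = 0.01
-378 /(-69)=126 /23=5.48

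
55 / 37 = 1.49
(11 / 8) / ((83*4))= 11 / 2656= 0.00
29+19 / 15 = 454 / 15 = 30.27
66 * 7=462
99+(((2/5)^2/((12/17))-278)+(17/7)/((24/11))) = -746173/4200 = -177.66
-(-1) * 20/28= 5/7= 0.71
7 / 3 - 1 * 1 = 4 / 3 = 1.33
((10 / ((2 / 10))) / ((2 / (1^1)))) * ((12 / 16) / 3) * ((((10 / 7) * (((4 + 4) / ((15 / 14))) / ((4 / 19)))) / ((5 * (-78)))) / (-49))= 95 / 5733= 0.02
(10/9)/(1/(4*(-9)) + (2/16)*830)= 20/1867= 0.01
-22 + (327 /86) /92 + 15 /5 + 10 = -70881 /7912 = -8.96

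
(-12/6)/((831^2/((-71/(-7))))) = -142/4833927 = -0.00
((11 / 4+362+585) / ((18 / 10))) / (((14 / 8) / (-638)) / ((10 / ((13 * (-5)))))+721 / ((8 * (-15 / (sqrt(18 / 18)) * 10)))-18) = -302970250 / 10670361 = -28.39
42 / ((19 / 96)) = 212.21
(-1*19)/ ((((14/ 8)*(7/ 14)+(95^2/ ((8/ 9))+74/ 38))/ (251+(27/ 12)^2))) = -1479017/ 3087408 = -0.48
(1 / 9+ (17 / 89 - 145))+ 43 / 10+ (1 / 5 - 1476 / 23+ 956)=27694493 / 36846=751.63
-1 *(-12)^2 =-144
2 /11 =0.18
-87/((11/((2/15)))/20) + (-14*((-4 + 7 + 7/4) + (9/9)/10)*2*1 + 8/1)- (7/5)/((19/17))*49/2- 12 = -400403/2090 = -191.58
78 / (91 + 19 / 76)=312 / 365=0.85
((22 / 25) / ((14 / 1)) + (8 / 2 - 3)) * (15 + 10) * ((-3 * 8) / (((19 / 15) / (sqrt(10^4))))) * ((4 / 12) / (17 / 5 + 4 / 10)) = -11160000 / 2527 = -4416.30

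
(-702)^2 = 492804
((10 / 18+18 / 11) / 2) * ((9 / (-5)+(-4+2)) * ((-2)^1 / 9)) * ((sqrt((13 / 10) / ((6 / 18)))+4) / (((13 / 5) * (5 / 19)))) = 78337 * sqrt(390) / 579150+313348 / 57915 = 8.08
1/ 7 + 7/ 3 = 52/ 21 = 2.48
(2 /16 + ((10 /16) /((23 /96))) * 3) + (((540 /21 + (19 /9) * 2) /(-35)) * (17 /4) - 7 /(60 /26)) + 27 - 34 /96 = 22662253 /811440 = 27.93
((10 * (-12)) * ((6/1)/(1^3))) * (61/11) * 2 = -87840/11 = -7985.45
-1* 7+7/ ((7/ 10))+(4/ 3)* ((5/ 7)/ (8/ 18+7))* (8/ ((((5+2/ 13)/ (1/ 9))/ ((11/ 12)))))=3.02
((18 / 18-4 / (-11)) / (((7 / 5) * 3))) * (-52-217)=-87.34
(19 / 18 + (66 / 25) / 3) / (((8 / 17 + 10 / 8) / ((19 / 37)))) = 0.58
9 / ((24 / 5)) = 15 / 8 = 1.88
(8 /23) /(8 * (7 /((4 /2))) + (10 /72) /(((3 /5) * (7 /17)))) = 6048 /496639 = 0.01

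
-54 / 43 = -1.26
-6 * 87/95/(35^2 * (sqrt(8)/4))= -522 * sqrt(2)/116375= -0.01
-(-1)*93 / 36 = 31 / 12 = 2.58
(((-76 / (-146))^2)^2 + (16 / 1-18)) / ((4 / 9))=-246201057 / 56796482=-4.33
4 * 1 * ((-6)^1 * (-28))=672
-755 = -755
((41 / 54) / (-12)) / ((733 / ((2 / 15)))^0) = -41 / 648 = -0.06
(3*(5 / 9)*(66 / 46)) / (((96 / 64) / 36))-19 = 883 / 23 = 38.39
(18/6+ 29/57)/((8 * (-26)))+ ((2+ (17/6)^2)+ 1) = 97909/8892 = 11.01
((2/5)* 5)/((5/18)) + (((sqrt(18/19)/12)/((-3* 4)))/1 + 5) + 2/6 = 188/15 - sqrt(38)/912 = 12.53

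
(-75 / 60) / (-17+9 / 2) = 1 / 10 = 0.10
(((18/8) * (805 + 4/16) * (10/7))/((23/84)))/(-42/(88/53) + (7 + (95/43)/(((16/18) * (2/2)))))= -164541564/275195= -597.91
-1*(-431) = 431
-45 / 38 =-1.18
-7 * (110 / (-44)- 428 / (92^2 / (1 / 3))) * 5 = 88.09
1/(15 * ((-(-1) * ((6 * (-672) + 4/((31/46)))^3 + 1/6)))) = -59582/58324164507514405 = -0.00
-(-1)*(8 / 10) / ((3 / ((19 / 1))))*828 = 20976 / 5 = 4195.20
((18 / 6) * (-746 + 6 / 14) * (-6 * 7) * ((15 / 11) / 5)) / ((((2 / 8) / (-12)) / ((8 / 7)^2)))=-865769472 / 539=-1606251.34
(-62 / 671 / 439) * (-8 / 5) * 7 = 0.00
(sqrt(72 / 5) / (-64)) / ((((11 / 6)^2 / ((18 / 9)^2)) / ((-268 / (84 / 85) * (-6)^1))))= -30753 * sqrt(10) / 847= -114.82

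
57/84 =19/28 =0.68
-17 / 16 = -1.06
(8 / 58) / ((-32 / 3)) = -3 / 232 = -0.01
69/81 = 23/27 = 0.85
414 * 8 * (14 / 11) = 4215.27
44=44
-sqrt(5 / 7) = -sqrt(35) / 7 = -0.85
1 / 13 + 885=885.08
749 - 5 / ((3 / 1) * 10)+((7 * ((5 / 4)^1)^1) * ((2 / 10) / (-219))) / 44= 28863025 / 38544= 748.83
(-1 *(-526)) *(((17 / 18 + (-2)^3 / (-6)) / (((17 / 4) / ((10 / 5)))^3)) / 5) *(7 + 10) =5520896 / 13005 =424.52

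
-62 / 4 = -31 / 2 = -15.50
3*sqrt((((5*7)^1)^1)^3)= 105*sqrt(35)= 621.19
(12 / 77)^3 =1728 / 456533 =0.00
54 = 54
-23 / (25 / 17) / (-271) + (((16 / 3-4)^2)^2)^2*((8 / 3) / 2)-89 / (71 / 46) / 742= 13.30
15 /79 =0.19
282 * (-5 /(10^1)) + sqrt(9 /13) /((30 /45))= -141 + 9 * sqrt(13) /26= -139.75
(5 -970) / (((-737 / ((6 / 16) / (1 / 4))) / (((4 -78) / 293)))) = -107115 / 215941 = -0.50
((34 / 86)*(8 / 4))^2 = 1156 / 1849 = 0.63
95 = 95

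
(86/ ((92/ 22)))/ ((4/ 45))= 21285/ 92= 231.36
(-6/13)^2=0.21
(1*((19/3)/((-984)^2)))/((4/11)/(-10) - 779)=-1045/124460594496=-0.00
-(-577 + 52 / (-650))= 14427 / 25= 577.08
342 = 342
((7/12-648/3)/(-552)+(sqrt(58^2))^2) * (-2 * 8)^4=45641156608/207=220488679.27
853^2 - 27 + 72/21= 5093098/7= 727585.43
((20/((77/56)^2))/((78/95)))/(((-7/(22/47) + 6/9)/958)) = -116492800/134849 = -863.88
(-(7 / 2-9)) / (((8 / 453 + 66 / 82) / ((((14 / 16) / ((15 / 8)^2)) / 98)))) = 136202 / 8020425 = 0.02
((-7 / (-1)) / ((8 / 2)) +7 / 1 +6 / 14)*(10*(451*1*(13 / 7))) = 7533955 / 98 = 76877.09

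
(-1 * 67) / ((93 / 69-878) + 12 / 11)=16951 / 221517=0.08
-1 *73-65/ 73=-5394/ 73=-73.89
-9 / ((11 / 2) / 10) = -180 / 11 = -16.36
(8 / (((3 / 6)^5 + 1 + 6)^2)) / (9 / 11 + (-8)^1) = -90112 / 3999375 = -0.02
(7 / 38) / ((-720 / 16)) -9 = -15397 / 1710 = -9.00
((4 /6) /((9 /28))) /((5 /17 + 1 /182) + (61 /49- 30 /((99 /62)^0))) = -1212848 /16639803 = -0.07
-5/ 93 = -0.05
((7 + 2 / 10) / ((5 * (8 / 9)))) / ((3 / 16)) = 216 / 25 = 8.64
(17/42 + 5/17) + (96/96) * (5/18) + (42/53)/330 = 3056587/3121965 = 0.98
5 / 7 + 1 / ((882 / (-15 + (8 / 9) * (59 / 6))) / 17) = 14137 / 23814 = 0.59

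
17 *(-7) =-119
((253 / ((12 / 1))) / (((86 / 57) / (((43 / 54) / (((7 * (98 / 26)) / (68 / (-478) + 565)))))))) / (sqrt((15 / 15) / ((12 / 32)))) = 8436347491 * sqrt(6) / 141656256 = 145.88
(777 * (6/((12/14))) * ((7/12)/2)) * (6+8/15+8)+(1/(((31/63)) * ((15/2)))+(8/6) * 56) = 23130.25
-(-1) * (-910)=-910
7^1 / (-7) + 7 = 6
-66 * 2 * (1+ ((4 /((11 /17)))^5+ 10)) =-17468461548 /14641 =-1193119.43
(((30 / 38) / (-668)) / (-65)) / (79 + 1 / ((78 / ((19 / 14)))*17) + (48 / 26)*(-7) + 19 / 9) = 3213 / 12049737205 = 0.00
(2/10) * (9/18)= 1/10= 0.10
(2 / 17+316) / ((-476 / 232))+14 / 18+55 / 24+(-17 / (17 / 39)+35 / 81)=-248511485 / 1310904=-189.57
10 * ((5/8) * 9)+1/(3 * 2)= 677/12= 56.42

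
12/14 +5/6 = 71/42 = 1.69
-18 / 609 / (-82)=3 / 8323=0.00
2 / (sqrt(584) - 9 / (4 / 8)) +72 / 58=sqrt(146) / 65 +2601 / 1885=1.57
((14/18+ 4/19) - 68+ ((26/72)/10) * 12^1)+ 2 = -110429/1710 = -64.58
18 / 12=3 / 2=1.50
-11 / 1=-11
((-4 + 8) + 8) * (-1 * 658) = -7896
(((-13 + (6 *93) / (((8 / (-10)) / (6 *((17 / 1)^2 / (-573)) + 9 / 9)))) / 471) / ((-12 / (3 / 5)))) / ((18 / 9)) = -3407 / 45840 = -0.07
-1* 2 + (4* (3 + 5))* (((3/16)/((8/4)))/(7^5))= -33611/16807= -2.00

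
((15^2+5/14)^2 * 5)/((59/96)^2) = 114670368000/170569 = 672281.41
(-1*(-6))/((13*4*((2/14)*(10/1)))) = 21/260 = 0.08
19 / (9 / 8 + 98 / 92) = 8.67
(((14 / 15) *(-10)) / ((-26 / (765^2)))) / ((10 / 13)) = 273105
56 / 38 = 28 / 19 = 1.47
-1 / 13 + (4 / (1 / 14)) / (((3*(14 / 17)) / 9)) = 2651 / 13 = 203.92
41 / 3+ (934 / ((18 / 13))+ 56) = 6698 / 9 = 744.22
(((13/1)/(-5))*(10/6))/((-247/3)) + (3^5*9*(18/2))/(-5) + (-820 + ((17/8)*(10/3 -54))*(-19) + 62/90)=-2317214/855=-2710.19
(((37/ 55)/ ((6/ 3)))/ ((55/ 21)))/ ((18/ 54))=0.39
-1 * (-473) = 473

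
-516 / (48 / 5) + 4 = -199 / 4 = -49.75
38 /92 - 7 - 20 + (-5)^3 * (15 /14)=-25843 /161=-160.52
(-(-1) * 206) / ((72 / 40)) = 1030 / 9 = 114.44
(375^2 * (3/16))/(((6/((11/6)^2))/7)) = 13234375/128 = 103393.55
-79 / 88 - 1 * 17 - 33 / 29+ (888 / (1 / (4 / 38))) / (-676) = -19.17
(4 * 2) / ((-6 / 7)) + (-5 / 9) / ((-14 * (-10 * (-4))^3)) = -15052799 / 1612800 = -9.33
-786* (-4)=3144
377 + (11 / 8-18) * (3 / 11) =32777 / 88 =372.47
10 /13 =0.77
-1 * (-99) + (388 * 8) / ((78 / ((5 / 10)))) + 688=31469 / 39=806.90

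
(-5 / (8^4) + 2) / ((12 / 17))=46393 / 16384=2.83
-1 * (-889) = 889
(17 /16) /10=0.11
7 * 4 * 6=168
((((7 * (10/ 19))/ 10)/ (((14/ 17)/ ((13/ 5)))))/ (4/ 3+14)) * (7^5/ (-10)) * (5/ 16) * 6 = -33429123/ 139840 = -239.05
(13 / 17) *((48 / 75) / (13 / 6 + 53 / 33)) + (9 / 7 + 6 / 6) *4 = 2289632 / 246925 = 9.27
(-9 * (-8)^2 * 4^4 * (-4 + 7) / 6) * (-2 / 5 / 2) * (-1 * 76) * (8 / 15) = -14942208 / 25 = -597688.32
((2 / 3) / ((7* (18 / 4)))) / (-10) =-2 / 945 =-0.00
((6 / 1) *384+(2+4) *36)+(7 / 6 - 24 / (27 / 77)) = 44149 / 18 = 2452.72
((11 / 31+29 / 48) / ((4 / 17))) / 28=0.15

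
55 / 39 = 1.41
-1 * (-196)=196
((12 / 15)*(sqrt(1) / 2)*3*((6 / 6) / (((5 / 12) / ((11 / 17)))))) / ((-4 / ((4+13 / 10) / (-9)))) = 0.27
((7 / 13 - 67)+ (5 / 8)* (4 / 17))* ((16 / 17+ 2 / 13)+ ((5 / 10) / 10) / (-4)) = -560983229 / 7814560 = -71.79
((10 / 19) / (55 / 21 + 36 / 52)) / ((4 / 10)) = 0.40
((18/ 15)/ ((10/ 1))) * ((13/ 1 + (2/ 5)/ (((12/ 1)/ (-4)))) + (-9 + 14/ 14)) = 73/ 125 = 0.58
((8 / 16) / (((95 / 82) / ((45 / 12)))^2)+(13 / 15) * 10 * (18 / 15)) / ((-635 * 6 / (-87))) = 6548809 / 18338800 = 0.36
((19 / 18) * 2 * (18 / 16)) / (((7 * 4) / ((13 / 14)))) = 247 / 3136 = 0.08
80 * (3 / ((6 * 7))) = 5.71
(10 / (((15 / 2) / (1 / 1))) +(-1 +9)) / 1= 28 / 3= 9.33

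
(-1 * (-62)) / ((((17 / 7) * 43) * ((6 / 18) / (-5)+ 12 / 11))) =71610 / 123539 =0.58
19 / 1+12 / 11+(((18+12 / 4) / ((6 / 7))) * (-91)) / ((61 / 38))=-918450 / 671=-1368.78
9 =9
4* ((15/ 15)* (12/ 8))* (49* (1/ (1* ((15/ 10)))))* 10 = 1960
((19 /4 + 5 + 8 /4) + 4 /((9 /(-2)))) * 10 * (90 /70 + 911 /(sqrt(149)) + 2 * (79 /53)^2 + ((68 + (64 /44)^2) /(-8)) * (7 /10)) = 8061.79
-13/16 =-0.81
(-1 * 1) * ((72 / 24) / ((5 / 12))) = -36 / 5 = -7.20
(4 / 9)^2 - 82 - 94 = -14240 / 81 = -175.80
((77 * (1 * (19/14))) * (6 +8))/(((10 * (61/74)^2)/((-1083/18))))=-723027767/55815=-12954.00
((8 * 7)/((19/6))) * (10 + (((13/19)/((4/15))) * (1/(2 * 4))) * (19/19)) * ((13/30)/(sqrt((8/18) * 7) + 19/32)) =-8222760/483037 + 175418880 * sqrt(7)/9177703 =33.55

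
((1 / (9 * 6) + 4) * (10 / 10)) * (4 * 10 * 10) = 43400 / 27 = 1607.41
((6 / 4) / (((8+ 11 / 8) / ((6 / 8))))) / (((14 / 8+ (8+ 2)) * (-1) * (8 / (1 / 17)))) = -3 / 39950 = -0.00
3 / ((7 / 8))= 24 / 7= 3.43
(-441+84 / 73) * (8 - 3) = -2199.25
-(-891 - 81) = 972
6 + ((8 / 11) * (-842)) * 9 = -60558 / 11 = -5505.27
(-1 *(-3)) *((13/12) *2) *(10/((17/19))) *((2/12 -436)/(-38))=169975/204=833.21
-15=-15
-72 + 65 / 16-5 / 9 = -9863 / 144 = -68.49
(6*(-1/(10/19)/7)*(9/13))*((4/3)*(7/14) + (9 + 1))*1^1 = -5472/455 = -12.03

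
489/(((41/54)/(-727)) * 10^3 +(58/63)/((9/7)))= -28795743/19334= -1489.38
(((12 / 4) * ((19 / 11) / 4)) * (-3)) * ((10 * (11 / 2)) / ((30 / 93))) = -5301 / 8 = -662.62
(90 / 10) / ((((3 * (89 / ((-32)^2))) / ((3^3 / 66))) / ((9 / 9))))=13824 / 979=14.12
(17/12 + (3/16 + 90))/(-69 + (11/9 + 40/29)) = -382539/277280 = -1.38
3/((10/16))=4.80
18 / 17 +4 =86 / 17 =5.06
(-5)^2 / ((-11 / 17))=-425 / 11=-38.64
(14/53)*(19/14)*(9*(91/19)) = 819/53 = 15.45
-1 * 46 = -46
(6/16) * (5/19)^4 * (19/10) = 375/109744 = 0.00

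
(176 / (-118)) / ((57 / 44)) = -3872 / 3363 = -1.15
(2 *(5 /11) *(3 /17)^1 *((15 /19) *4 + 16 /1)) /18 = 1820 /10659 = 0.17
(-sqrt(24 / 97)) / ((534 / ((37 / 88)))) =-37 * sqrt(582) / 2279112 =-0.00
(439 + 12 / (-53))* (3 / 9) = 23255 / 159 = 146.26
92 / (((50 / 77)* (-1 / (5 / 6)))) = -1771 / 15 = -118.07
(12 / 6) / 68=1 / 34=0.03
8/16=1/2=0.50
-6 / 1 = -6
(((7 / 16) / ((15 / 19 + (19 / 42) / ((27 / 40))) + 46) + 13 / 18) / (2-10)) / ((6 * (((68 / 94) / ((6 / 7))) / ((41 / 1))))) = -103773056437 / 140181527808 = -0.74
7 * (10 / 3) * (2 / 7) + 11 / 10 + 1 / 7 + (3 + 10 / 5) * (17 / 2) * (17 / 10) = 33667 / 420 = 80.16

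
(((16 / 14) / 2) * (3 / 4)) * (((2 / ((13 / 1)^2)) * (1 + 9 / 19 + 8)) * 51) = 55080 / 22477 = 2.45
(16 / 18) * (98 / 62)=392 / 279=1.41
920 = 920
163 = 163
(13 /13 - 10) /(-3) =3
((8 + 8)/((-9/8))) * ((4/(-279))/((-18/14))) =-3584/22599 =-0.16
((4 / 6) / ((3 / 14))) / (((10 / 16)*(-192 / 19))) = -133 / 270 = -0.49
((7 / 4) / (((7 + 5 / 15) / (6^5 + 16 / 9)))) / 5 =12250 / 33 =371.21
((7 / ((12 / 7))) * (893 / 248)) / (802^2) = 43757 / 1914175104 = 0.00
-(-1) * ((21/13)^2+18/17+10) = 39269/2873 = 13.67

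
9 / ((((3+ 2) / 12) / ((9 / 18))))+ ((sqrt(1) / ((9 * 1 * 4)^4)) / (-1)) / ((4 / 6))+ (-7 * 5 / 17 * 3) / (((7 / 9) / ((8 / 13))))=7316406191 / 1237317120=5.91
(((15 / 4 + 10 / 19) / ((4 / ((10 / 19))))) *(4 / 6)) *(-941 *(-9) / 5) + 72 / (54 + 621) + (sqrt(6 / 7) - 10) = sqrt(42) / 7 + 67739177 / 108300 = 626.40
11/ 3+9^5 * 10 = 1771481/ 3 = 590493.67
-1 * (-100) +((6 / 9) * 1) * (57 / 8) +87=191.75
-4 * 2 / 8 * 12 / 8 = -3 / 2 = -1.50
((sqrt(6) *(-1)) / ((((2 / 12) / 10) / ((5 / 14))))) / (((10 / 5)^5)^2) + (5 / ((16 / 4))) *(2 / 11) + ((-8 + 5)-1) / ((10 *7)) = 131 / 770-75 *sqrt(6) / 3584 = 0.12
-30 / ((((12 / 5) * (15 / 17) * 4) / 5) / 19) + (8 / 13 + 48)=-89807 / 312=-287.84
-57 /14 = -4.07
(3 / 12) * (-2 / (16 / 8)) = -1 / 4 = -0.25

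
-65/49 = -1.33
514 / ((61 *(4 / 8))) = 1028 / 61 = 16.85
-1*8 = -8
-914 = -914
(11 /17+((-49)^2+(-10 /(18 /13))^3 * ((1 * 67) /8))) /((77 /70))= -373444895 /545292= -684.85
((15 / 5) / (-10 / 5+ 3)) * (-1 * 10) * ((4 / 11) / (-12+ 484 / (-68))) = 408 / 715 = 0.57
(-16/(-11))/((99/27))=48/121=0.40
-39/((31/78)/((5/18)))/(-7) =845/217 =3.89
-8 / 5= -1.60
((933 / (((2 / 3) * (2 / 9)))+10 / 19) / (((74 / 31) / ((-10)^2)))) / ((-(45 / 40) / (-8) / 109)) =34971298400 / 171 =204510516.96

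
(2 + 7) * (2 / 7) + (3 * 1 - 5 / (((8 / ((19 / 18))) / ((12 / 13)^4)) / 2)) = 922359 / 199927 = 4.61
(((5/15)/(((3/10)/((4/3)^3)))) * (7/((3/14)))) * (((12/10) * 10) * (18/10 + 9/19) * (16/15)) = 6422528/2565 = 2503.91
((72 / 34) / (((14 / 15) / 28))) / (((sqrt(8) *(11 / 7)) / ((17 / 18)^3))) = 10115 *sqrt(2) / 1188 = 12.04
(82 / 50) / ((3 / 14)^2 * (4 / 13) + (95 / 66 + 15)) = 1723722 / 17293475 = 0.10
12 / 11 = 1.09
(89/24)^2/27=7921/15552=0.51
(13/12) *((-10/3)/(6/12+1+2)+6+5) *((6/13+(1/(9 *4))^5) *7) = 76550181559/2176782336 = 35.17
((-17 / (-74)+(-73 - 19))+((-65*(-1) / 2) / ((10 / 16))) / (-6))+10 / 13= -99.67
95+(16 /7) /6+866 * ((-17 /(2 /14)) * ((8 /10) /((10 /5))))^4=4445756910.38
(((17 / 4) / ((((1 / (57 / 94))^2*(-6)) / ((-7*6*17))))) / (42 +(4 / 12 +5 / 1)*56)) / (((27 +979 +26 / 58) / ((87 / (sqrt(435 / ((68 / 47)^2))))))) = 51434197*sqrt(435) / 327719375960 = 0.00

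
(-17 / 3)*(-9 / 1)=51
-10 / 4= -5 / 2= -2.50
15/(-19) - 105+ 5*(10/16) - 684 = -119573/152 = -786.66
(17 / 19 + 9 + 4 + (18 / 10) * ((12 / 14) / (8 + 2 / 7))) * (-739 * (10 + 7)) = -487356459 / 2755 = -176898.90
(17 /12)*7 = 119 /12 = 9.92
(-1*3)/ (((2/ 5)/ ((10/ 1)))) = -75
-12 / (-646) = 6 / 323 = 0.02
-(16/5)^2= -256/25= -10.24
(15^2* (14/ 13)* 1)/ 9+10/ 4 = 765/ 26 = 29.42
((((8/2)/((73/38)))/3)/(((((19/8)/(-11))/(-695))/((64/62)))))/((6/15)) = 39142400/6789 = 5765.56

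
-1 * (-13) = 13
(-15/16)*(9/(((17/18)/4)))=-1215/34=-35.74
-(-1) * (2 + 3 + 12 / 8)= 13 / 2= 6.50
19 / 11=1.73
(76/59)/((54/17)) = 646/1593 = 0.41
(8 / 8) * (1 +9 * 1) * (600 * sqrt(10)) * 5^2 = 150000 * sqrt(10) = 474341.65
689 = 689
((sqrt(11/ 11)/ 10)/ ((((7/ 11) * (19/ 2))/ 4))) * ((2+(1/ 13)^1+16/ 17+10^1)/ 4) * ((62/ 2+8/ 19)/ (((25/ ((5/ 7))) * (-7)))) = -2699037/ 97731725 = -0.03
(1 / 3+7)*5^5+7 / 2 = 137521 / 6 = 22920.17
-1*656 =-656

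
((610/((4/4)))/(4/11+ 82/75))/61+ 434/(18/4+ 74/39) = 22403427/299899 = 74.70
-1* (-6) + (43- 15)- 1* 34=0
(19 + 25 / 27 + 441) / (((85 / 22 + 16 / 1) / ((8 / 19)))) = 115280 / 11799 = 9.77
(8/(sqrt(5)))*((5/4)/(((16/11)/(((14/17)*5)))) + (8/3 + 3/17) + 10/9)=7337*sqrt(5)/612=26.81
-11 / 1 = -11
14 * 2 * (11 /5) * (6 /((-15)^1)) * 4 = -2464 /25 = -98.56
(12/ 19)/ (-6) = -2/ 19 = -0.11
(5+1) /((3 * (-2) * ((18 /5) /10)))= -25 /9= -2.78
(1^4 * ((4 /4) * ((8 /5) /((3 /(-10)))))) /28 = -4 /21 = -0.19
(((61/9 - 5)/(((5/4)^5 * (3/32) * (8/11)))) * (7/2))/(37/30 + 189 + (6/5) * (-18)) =5046272/28456875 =0.18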